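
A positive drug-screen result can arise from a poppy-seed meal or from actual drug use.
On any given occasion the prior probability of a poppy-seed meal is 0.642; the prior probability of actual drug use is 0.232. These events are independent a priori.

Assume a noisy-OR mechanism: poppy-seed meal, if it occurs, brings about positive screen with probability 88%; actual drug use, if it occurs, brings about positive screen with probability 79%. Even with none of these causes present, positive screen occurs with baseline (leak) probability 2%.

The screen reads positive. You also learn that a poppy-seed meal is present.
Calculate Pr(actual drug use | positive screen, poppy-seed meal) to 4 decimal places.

Pr(actual drug use | positive screen, poppy-seed meal) ≈ 0.2503

Under noisy-OR, P(positive screen | causes) = 1 − (1−0.02)·∏(1−qᵢ) over the active causes.
By total probability over both values of actual drug use:
  P(positive screen | poppy-seed meal) = 0.8824×0.768 + 0.975304×0.232
        = 0.677683 + 0.226271 = 0.903954
Keeping only the actual drug use-present terms gives 0.226271, so
  P(actual drug use | positive screen, poppy-seed meal) = 0.226271 / 0.903954 ≈ 0.2503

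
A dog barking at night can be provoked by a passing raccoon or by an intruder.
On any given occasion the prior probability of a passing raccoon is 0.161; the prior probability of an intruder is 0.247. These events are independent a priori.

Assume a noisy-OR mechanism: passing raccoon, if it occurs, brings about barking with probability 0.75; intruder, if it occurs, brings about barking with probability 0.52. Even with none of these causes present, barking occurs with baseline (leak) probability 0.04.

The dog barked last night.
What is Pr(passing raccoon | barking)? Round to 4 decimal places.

Pr(passing raccoon | barking) ≈ 0.4817

Under noisy-OR, P(barking | causes) = 1 − (1−0.04)·∏(1−qᵢ) over the active causes.
By total probability over the 4 (passing raccoon, intruder) configurations:
  P(barking) = 0.04*0.839*0.753 + 0.5392*0.839*0.247 + 0.76*0.161*0.753 + 0.8848*0.161*0.247
        = 0.025271 + 0.111740 + 0.092137 + 0.035186 = 0.264334
Keeping only the passing raccoon-present terms gives 0.127323, so
  P(passing raccoon | barking) = 0.127323 / 0.264334 ≈ 0.4817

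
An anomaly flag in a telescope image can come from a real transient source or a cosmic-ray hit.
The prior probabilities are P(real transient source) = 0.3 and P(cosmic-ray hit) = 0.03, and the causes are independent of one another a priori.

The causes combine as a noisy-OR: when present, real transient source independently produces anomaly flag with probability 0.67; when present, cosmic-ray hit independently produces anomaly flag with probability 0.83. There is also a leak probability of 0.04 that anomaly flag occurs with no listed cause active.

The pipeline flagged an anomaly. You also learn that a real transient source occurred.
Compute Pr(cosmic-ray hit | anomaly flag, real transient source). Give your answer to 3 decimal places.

Under noisy-OR, P(anomaly flag | causes) = 1 − (1−0.04)·∏(1−qᵢ) over the active causes.
For the numerator, keep only cosmic-ray hit=true terms: 0.946144×0.03 = 0.028384
Normalizer over all consistent configurations: 0.6832×0.97 + 0.946144×0.03 = 0.691088
Posterior = 0.028384 / 0.691088 ≈ 0.041

Pr(cosmic-ray hit | anomaly flag, real transient source) ≈ 0.041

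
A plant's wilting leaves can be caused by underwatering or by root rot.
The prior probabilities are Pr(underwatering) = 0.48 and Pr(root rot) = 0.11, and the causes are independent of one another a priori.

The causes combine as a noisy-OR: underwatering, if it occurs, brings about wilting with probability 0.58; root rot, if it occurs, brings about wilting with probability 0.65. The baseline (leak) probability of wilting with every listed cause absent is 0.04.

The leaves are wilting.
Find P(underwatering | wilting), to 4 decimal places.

Under noisy-OR, P(wilting | causes) = 1 − (1−0.04)·∏(1−qᵢ) over the active causes.
P(wilting) = 0.04×0.52×0.89 + 0.664×0.52×0.11 + 0.5968×0.48×0.89 + 0.85888×0.48×0.11 = 0.018512 + 0.037981 + 0.254953 + 0.045349 = 0.356795
The underwatering-present share is 0.254953 + 0.045349 = 0.300302.
P(underwatering | wilting) = 0.300302 / 0.356795 ≈ 0.8417

P(underwatering | wilting) ≈ 0.8417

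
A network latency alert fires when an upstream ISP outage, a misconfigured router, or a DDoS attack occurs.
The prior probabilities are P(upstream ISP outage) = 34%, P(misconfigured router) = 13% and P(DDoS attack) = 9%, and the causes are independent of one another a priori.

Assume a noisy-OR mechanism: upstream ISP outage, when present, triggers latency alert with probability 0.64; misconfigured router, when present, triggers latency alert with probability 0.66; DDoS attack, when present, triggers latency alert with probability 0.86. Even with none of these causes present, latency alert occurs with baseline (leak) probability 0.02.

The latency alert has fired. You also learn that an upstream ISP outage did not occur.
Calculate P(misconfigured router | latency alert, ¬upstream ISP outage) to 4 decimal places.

P(misconfigured router | latency alert, ¬upstream ISP outage) ≈ 0.5192

Under noisy-OR, P(latency alert | causes) = 1 − (1−0.02)·∏(1−qᵢ) over the active causes.
Sum P(latency alert|·) weighted by the priors over the 4 (misconfigured router, DDoS attack) configurations:
  P(latency alert | ¬upstream ISP outage) = 0.02×0.87×0.91 + 0.8628×0.87×0.09 + 0.6668×0.13×0.91 + 0.953352×0.13×0.09
        = 0.015834 + 0.067557 + 0.078882 + 0.011154 = 0.173427
The terms with misconfigured router present sum to 0.090036, so
  P(misconfigured router | latency alert, ¬upstream ISP outage) = 0.090036 / 0.173427 ≈ 0.5192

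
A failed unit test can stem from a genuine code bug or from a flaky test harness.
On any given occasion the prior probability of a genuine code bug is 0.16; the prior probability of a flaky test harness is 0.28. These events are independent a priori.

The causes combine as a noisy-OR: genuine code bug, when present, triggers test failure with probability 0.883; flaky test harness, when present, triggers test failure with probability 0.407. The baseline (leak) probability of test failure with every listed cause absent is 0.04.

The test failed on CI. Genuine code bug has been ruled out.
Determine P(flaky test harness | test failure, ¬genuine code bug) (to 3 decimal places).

P(flaky test harness | test failure, ¬genuine code bug) ≈ 0.807

Under noisy-OR, P(test failure | causes) = 1 − (1−0.04)·∏(1−qᵢ) over the active causes.
Numerator (weight on configurations with flaky test harness): 0.43072*0.28 = 0.120602
Normalizer over all consistent configurations: 0.04*0.72 + 0.43072*0.28 = 0.149402
Posterior = 0.120602 / 0.149402 ≈ 0.807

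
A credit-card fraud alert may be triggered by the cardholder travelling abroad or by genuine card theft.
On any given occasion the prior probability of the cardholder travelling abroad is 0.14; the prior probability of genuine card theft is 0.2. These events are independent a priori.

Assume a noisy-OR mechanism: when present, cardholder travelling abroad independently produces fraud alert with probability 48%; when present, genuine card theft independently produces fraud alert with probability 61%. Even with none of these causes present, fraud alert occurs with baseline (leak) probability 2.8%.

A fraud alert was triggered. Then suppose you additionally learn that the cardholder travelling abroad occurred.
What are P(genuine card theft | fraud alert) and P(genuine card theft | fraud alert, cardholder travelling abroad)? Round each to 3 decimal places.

P(genuine card theft | fraud alert) ≈ 0.634; P(genuine card theft | fraud alert, cardholder travelling abroad) ≈ 0.289

Under noisy-OR, P(fraud alert | causes) = 1 − (1−0.028)·∏(1−qᵢ) over the active causes.
Weight on genuine card theft=true, given the evidence: 0.106798 + 0.022481 = 0.129279
The normalizing constant is 0.028×0.86×0.8 + 0.62092×0.86×0.2 + 0.49456×0.14×0.8 + 0.802878×0.14×0.2 = 0.203934
P(genuine card theft | fraud alert) = 0.129279/0.203934 ≈ 0.634

With the extra evidence:
Numerator (weight on configurations with genuine card theft): 0.802878·0.2 = 0.160576
Denominator P(fraud alert | cardholder travelling abroad): 0.49456·0.8 + 0.802878·0.2 = 0.556224
Posterior = 0.160576 / 0.556224 ≈ 0.289
— cardholder travelling abroad explains away the evidence for genuine card theft.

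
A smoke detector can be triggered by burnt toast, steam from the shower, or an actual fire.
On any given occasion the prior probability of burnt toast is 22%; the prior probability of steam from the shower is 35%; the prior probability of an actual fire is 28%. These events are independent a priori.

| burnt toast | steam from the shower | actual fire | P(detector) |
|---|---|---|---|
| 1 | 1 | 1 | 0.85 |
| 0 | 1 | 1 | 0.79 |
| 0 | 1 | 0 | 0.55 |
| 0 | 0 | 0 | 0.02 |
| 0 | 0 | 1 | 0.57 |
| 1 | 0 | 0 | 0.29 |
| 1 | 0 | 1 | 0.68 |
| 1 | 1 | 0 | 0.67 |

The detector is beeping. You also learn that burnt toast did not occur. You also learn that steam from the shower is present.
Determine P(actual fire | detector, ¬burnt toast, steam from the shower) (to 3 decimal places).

Enumerate both values of actual fire and weight by the priors:
  P(detector | ¬burnt toast, steam from the shower) = 0.55×0.72 + 0.79×0.28
        = 0.396000 + 0.221200 = 0.617200
The terms with actual fire present sum to 0.221200, so
  P(actual fire | detector, ¬burnt toast, steam from the shower) = 0.221200 / 0.617200 ≈ 0.358

P(actual fire | detector, ¬burnt toast, steam from the shower) ≈ 0.358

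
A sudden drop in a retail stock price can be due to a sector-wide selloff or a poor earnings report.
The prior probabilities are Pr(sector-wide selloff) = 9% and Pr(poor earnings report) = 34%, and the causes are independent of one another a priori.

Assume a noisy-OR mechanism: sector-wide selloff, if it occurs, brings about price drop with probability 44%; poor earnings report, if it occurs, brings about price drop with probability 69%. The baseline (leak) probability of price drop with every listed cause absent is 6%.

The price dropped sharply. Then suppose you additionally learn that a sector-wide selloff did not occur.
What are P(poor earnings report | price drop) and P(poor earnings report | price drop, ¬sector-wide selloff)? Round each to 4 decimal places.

Under noisy-OR, P(price drop | causes) = 1 − (1−0.06)·∏(1−qᵢ) over the active causes.
Sum P(price drop|·) weighted by the priors over the 4 (sector-wide selloff, poor earnings report) configurations:
  P(price drop) = 0.06·0.91·0.66 + 0.7086·0.91·0.34 + 0.4736·0.09·0.66 + 0.836816·0.09·0.34
        = 0.036036 + 0.219241 + 0.028132 + 0.025607 = 0.309016
Configurations with poor earnings report contribute 0.244848, so
  P(poor earnings report | price drop) = 0.244848 / 0.309016 ≈ 0.7923

Now also conditioning on sector-wide selloff≠true:
By total probability over both values of poor earnings report:
  P(price drop | ¬sector-wide selloff) = 0.06·0.66 + 0.7086·0.34
        = 0.039600 + 0.240924 = 0.280524
Configurations with poor earnings report contribute 0.240924, so
  P(poor earnings report | price drop, ¬sector-wide selloff) = 0.240924 / 0.280524 ≈ 0.8588
Ruling out sector-wide selloff raises the posterior on poor earnings report — the flip side of explaining away.

P(poor earnings report | price drop) ≈ 0.7923; P(poor earnings report | price drop, ¬sector-wide selloff) ≈ 0.8588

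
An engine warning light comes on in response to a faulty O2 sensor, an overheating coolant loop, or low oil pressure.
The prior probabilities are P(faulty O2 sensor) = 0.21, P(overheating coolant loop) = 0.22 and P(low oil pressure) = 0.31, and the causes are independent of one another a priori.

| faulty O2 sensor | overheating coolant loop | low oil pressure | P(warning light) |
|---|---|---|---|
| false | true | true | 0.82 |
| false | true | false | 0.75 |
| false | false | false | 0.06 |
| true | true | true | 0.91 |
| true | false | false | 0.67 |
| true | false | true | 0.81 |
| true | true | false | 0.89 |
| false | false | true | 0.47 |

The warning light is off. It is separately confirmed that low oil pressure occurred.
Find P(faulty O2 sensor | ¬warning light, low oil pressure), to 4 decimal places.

P(faulty O2 sensor | ¬warning light, low oil pressure) ≈ 0.0897

P(¬warning light | low oil pressure) = 0.53×0.79×0.78 + 0.18×0.79×0.22 + 0.19×0.21×0.78 + 0.09×0.21×0.22 = 0.326586 + 0.031284 + 0.031122 + 0.004158 = 0.393150
The faulty O2 sensor-present share is 0.031122 + 0.004158 = 0.035280.
Hence the posterior is 0.035280/0.393150 ≈ 0.0897.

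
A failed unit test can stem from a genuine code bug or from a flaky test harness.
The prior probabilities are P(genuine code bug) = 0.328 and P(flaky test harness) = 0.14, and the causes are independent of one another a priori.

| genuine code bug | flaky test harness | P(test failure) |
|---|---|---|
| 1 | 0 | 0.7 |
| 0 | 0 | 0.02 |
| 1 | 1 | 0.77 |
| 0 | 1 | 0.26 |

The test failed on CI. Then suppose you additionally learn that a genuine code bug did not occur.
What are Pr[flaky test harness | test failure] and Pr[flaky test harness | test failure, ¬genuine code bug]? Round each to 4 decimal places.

P(test failure) = 0.02*0.672*0.86 + 0.26*0.672*0.14 + 0.7*0.328*0.86 + 0.77*0.328*0.14 = 0.011558 + 0.024461 + 0.197456 + 0.035358 = 0.268833
Restricting to configurations with flaky test harness present: 0.024461 + 0.035358 = 0.059819.
P(flaky test harness | test failure) = 0.059819 / 0.268833 ≈ 0.2225

Now condition on the additional information:
Sum P(test failure|·) weighted by the priors over both values of flaky test harness:
  P(test failure | ¬genuine code bug) = 0.02·0.86 + 0.26·0.14
        = 0.017200 + 0.036400 = 0.053600
Keeping only the flaky test harness-present terms gives 0.036400, so
  P(flaky test harness | test failure, ¬genuine code bug) = 0.036400 / 0.053600 ≈ 0.6791
Ruling out genuine code bug raises the posterior on flaky test harness — the flip side of explaining away.

Pr[flaky test harness | test failure] ≈ 0.2225; Pr[flaky test harness | test failure, ¬genuine code bug] ≈ 0.6791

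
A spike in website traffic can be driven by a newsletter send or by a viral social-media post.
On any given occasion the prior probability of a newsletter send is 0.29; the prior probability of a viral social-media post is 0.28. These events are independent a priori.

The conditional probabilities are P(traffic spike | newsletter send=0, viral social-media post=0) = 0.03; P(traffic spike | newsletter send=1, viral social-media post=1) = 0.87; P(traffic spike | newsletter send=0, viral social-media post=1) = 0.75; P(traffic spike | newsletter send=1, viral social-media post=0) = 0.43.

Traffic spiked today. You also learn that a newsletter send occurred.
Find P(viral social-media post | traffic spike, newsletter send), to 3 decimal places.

Enumerate both values of viral social-media post and weight by the priors:
  P(traffic spike | newsletter send) = 0.43×0.72 + 0.87×0.28
        = 0.309600 + 0.243600 = 0.553200
The terms with viral social-media post present sum to 0.243600, so
  P(viral social-media post | traffic spike, newsletter send) = 0.243600 / 0.553200 ≈ 0.440

P(viral social-media post | traffic spike, newsletter send) ≈ 0.440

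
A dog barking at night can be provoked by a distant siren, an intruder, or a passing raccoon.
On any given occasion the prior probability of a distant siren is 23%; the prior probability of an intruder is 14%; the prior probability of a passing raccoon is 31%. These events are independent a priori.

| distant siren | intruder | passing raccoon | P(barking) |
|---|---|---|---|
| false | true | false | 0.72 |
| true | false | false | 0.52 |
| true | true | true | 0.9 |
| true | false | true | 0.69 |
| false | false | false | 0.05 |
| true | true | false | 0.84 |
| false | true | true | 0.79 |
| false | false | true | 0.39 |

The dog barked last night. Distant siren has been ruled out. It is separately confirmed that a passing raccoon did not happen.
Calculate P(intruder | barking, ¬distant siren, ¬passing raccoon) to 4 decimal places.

P(intruder | barking, ¬distant siren, ¬passing raccoon) ≈ 0.7010

For the numerator, keep only intruder=true terms: 0.72·0.14 = 0.100800
The normalizing constant is 0.05·0.86 + 0.72·0.14 = 0.143800
P(intruder | barking, ¬distant siren, ¬passing raccoon) = 0.100800/0.143800 ≈ 0.7010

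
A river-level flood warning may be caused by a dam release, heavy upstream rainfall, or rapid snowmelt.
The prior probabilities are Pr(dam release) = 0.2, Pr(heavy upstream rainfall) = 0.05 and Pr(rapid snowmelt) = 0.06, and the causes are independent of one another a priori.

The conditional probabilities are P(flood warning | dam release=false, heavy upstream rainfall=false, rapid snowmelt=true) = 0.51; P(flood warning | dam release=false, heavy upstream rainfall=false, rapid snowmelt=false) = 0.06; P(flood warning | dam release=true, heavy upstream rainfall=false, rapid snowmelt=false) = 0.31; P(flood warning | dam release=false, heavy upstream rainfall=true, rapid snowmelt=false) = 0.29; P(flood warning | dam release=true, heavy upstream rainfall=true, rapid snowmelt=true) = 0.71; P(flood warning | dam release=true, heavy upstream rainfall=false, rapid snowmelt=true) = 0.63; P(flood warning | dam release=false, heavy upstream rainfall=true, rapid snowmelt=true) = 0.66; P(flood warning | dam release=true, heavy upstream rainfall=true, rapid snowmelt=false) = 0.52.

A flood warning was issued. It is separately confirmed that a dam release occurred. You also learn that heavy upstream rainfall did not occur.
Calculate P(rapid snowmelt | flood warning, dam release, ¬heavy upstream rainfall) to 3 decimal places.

P(flood warning | dam release, ¬heavy upstream rainfall) = 0.31·0.94 + 0.63·0.06 = 0.291400 + 0.037800 = 0.329200
Restricting to configurations with rapid snowmelt present: 0.63·0.06 = 0.037800.
So P(rapid snowmelt | flood warning, dam release, ¬heavy upstream rainfall) = 0.037800/0.329200 ≈ 0.115.

P(rapid snowmelt | flood warning, dam release, ¬heavy upstream rainfall) ≈ 0.115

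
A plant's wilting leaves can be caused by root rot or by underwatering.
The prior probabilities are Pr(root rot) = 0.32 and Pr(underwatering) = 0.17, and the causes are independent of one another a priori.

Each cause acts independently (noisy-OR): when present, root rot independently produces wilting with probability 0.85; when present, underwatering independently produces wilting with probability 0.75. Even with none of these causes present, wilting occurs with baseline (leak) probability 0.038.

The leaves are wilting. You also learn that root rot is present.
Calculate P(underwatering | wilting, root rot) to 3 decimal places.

P(underwatering | wilting, root rot) ≈ 0.187

Under noisy-OR, P(wilting | causes) = 1 − (1−0.038)·∏(1−qᵢ) over the active causes.
P(wilting | root rot) = 0.8557·0.83 + 0.963925·0.17 = 0.710231 + 0.163867 = 0.874098
Of this, 0.163867 comes from 0.963925·0.17 (the underwatering=true cases).
So P(underwatering | wilting, root rot) = 0.163867/0.874098 ≈ 0.187.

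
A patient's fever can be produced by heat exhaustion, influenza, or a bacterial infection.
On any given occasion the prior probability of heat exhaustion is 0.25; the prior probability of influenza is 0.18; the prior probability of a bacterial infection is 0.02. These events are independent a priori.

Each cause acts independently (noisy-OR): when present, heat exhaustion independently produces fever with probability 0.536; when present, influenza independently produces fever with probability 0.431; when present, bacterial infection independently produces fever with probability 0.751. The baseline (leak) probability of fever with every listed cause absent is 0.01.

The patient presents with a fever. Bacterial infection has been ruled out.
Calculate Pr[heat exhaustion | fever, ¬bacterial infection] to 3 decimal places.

Under noisy-OR, P(fever | causes) = 1 − (1−0.01)·∏(1−qᵢ) over the active causes.
P(fever | ¬bacterial infection) = 0.01×0.75×0.82 + 0.43669×0.75×0.18 + 0.54064×0.25×0.82 + 0.738624×0.25×0.18 = 0.006150 + 0.058953 + 0.110831 + 0.033238 = 0.209172
The heat exhaustion-present share is 0.110831 + 0.033238 = 0.144069.
Hence the posterior is 0.144069/0.209172 ≈ 0.689.

Pr[heat exhaustion | fever, ¬bacterial infection] ≈ 0.689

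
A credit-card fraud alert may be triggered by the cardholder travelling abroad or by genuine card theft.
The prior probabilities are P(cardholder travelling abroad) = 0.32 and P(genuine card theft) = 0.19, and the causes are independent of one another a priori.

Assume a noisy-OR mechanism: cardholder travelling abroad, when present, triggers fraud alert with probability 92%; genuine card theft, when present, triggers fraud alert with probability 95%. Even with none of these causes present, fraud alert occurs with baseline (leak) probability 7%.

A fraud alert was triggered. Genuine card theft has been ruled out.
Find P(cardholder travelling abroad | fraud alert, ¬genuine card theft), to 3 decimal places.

P(cardholder travelling abroad | fraud alert, ¬genuine card theft) ≈ 0.862

Under noisy-OR, P(fraud alert | causes) = 1 − (1−0.07)·∏(1−qᵢ) over the active causes.
For the numerator, keep only cardholder travelling abroad=true terms: 0.9256·0.32 = 0.296192
Normalizer over all consistent configurations: 0.07·0.68 + 0.9256·0.32 = 0.343792
Posterior = 0.296192 / 0.343792 ≈ 0.862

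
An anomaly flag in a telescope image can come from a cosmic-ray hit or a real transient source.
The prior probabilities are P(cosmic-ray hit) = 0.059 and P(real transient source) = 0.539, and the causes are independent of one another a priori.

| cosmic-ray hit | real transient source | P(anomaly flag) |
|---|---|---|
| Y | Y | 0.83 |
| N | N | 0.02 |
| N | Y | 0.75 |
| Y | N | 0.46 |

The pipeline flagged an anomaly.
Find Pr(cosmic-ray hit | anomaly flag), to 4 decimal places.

Pr(cosmic-ray hit | anomaly flag) ≈ 0.0909

Weight on cosmic-ray hit=true, given the evidence: 0.012512 + 0.026395 = 0.038907
Normalizer over all consistent configurations: 0.02*0.941*0.461 + 0.75*0.941*0.539 + 0.46*0.059*0.461 + 0.83*0.059*0.539 = 0.427982
P(cosmic-ray hit | anomaly flag) = 0.038907/0.427982 ≈ 0.0909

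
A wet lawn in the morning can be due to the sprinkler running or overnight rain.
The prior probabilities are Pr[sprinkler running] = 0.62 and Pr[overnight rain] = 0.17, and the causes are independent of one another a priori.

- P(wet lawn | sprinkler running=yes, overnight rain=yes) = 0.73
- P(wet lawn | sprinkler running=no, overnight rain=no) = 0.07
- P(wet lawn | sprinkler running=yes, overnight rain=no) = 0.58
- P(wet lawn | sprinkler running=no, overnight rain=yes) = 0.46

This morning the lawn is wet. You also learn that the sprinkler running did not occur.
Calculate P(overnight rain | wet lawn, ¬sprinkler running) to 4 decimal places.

For the numerator, keep only overnight rain=true terms: 0.46×0.17 = 0.078200
Normalizer over all consistent configurations: 0.07×0.83 + 0.46×0.17 = 0.136300
P(overnight rain | wet lawn, ¬sprinkler running) = 0.078200/0.136300 ≈ 0.5737

P(overnight rain | wet lawn, ¬sprinkler running) ≈ 0.5737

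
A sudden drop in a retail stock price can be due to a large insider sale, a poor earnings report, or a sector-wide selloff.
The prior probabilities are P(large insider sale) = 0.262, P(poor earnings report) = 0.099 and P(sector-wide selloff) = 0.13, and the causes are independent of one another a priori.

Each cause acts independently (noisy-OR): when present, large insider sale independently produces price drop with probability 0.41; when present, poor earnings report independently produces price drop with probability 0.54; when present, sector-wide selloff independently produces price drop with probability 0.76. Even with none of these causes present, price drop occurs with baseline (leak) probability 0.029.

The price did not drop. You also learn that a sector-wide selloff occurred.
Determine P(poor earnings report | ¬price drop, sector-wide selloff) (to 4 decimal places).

Under noisy-OR, P(price drop | causes) = 1 − (1−0.029)·∏(1−qᵢ) over the active causes.
P(¬price drop | sector-wide selloff) = 0.23304×0.738×0.901 + 0.107198×0.738×0.099 + 0.137494×0.262×0.901 + 0.063247×0.262×0.099 = 0.154957 + 0.007832 + 0.032457 + 0.001641 = 0.196887
The poor earnings report-present share is 0.007832 + 0.001641 = 0.009473.
Hence the posterior is 0.009473/0.196887 ≈ 0.0481.

P(poor earnings report | ¬price drop, sector-wide selloff) ≈ 0.0481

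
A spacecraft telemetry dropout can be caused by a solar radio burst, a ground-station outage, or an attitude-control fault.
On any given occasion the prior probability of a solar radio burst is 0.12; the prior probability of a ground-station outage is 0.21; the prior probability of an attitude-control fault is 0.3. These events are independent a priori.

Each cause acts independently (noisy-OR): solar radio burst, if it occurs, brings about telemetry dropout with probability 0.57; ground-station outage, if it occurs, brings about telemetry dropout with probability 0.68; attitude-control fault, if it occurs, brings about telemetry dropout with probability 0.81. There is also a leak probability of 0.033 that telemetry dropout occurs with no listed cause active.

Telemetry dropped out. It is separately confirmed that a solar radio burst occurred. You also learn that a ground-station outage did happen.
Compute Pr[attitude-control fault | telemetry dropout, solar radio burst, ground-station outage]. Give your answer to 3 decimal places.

Pr[attitude-control fault | telemetry dropout, solar radio burst, ground-station outage] ≈ 0.325

Under noisy-OR, P(telemetry dropout | causes) = 1 − (1−0.033)·∏(1−qᵢ) over the active causes.
Numerator (weight on configurations with attitude-control fault): 0.974719*0.3 = 0.292416
Denominator P(telemetry dropout | solar radio burst, ground-station outage): 0.866941*0.7 + 0.974719*0.3 = 0.899275
Posterior = 0.292416 / 0.899275 ≈ 0.325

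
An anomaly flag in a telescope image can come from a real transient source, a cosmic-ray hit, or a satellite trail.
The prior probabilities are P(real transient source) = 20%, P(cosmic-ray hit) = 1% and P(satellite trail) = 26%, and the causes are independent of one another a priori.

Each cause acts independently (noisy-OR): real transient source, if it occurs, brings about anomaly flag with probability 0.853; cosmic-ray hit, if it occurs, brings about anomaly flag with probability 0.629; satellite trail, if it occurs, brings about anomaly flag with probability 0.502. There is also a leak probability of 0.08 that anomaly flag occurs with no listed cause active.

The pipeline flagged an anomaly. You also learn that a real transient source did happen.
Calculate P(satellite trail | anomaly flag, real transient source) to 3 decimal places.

Under noisy-OR, P(anomaly flag | causes) = 1 − (1−0.08)·∏(1−qᵢ) over the active causes.
P(anomaly flag | real transient source) = 0.86476*0.99*0.74 + 0.93265*0.99*0.26 + 0.949826*0.01*0.74 + 0.975013*0.01*0.26 = 0.633523 + 0.240064 + 0.007029 + 0.002535 = 0.883151
Of this, 0.242599 comes from 0.240064 + 0.002535 (the satellite trail=true cases).
Hence the posterior is 0.242599/0.883151 ≈ 0.275.

P(satellite trail | anomaly flag, real transient source) ≈ 0.275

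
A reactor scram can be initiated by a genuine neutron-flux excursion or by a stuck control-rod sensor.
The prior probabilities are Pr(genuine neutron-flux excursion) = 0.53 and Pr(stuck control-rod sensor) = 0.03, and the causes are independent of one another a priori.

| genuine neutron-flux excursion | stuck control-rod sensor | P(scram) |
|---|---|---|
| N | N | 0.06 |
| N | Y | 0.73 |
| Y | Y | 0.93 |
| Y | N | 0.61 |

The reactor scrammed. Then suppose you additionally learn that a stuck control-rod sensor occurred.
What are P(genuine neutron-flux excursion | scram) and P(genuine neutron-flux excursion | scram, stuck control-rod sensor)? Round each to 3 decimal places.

For the numerator, keep only genuine neutron-flux excursion=true terms: 0.313601 + 0.014787 = 0.328388
Denominator P(scram): 0.06*0.47*0.97 + 0.73*0.47*0.03 + 0.61*0.53*0.97 + 0.93*0.53*0.03 = 0.366035
P(genuine neutron-flux excursion | scram) = 0.328388/0.366035 ≈ 0.897

Now condition on the additional information:
P(scram | stuck control-rod sensor) = 0.73*0.47 + 0.93*0.53 = 0.343100 + 0.492900 = 0.836000
The genuine neutron-flux excursion-present share is 0.93*0.53 = 0.492900.
So P(genuine neutron-flux excursion | scram, stuck control-rod sensor) = 0.492900/0.836000 ≈ 0.590.
— stuck control-rod sensor explains away the evidence for genuine neutron-flux excursion.

P(genuine neutron-flux excursion | scram) ≈ 0.897; P(genuine neutron-flux excursion | scram, stuck control-rod sensor) ≈ 0.590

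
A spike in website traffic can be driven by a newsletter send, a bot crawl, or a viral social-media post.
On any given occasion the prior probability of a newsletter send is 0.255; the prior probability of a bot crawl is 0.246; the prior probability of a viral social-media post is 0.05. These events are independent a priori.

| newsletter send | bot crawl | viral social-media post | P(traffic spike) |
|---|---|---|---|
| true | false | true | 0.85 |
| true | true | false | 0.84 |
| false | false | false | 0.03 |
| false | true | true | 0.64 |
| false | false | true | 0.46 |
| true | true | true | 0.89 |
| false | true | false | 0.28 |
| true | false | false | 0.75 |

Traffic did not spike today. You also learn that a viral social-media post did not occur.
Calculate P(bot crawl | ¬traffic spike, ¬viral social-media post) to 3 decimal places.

Numerator (weight on configurations with bot crawl): 0.131954 + 0.010037 = 0.141991
Denominator P(¬traffic spike | ¬viral social-media post): 0.97×0.745×0.754 + 0.72×0.745×0.246 + 0.25×0.255×0.754 + 0.16×0.255×0.246 = 0.734936
Posterior = 0.141991 / 0.734936 ≈ 0.193

P(bot crawl | ¬traffic spike, ¬viral social-media post) ≈ 0.193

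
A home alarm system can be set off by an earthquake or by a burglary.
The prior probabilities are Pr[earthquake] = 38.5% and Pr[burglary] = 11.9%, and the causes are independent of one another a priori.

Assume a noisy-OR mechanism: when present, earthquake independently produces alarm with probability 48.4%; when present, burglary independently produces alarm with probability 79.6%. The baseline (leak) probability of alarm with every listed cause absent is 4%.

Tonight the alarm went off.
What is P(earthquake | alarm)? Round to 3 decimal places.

Under noisy-OR, P(alarm | causes) = 1 − (1−0.04)·∏(1−qᵢ) over the active causes.
P(alarm) = 0.04*0.615*0.881 + 0.80416*0.615*0.119 + 0.50464*0.385*0.881 + 0.898947*0.385*0.119 = 0.021673 + 0.058852 + 0.171166 + 0.041185 = 0.292876
The earthquake-present share is 0.171166 + 0.041185 = 0.212351.
Hence the posterior is 0.212351/0.292876 ≈ 0.725.

P(earthquake | alarm) ≈ 0.725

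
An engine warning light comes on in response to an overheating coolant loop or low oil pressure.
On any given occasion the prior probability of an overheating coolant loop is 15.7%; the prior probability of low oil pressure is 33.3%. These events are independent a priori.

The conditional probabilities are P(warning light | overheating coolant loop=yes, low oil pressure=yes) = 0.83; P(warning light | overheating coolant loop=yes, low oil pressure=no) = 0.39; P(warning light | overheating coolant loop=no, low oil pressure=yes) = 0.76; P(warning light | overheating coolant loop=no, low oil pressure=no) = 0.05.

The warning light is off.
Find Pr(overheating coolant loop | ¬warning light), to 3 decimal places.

P(¬warning light) = 0.95·0.843·0.667 + 0.24·0.843·0.333 + 0.61·0.157·0.667 + 0.17·0.157·0.333 = 0.534167 + 0.067373 + 0.063879 + 0.008888 = 0.674307
The overheating coolant loop-present share is 0.063879 + 0.008888 = 0.072767.
P(overheating coolant loop | ¬warning light) = 0.072767 / 0.674307 ≈ 0.108

Pr(overheating coolant loop | ¬warning light) ≈ 0.108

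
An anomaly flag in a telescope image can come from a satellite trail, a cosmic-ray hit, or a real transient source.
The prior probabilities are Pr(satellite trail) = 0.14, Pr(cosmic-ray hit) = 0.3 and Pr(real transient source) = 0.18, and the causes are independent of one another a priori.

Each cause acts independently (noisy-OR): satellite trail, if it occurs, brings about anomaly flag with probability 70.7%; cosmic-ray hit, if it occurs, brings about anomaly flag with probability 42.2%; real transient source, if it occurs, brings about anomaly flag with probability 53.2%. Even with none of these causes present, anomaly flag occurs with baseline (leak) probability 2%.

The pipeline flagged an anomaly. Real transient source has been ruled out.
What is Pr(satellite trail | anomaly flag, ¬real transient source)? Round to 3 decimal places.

Pr(satellite trail | anomaly flag, ¬real transient source) ≈ 0.458

Under noisy-OR, P(anomaly flag | causes) = 1 − (1−0.02)·∏(1−qᵢ) over the active causes.
P(anomaly flag | ¬real transient source) = 0.02*0.86*0.7 + 0.43356*0.86*0.3 + 0.71286*0.14*0.7 + 0.834033*0.14*0.3 = 0.012040 + 0.111858 + 0.069860 + 0.035029 = 0.228787
Of this, 0.104889 comes from 0.069860 + 0.035029 (the satellite trail=true cases).
Hence the posterior is 0.104889/0.228787 ≈ 0.458.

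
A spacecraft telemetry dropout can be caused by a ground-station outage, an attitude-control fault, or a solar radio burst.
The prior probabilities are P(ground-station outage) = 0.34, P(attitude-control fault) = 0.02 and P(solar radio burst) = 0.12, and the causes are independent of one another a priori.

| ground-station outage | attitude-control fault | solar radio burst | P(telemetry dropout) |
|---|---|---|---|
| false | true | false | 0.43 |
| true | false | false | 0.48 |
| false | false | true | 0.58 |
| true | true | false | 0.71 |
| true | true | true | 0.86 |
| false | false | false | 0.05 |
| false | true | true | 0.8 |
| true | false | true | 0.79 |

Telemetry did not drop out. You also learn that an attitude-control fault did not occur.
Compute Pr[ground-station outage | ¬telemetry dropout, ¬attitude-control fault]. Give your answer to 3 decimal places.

Weight on ground-station outage=true, given the evidence: 0.155584 + 0.008568 = 0.164152
The normalizing constant is 0.95×0.66×0.88 + 0.42×0.66×0.12 + 0.52×0.34×0.88 + 0.21×0.34×0.12 = 0.749176
Posterior = 0.164152 / 0.749176 ≈ 0.219

Pr[ground-station outage | ¬telemetry dropout, ¬attitude-control fault] ≈ 0.219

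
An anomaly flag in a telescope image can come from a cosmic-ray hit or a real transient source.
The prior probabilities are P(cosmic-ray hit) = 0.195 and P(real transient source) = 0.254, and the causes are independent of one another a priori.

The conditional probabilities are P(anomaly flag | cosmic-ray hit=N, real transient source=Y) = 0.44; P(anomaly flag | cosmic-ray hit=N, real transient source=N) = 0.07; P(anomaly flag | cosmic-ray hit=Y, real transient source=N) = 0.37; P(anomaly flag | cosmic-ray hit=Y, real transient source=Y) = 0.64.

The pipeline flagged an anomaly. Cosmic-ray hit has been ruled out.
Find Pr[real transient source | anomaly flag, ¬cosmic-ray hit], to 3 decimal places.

Pr[real transient source | anomaly flag, ¬cosmic-ray hit] ≈ 0.682

By total probability over both values of real transient source:
  P(anomaly flag | ¬cosmic-ray hit) = 0.07*0.746 + 0.44*0.254
        = 0.052220 + 0.111760 = 0.163980
Configurations with real transient source contribute 0.111760, so
  P(real transient source | anomaly flag, ¬cosmic-ray hit) = 0.111760 / 0.163980 ≈ 0.682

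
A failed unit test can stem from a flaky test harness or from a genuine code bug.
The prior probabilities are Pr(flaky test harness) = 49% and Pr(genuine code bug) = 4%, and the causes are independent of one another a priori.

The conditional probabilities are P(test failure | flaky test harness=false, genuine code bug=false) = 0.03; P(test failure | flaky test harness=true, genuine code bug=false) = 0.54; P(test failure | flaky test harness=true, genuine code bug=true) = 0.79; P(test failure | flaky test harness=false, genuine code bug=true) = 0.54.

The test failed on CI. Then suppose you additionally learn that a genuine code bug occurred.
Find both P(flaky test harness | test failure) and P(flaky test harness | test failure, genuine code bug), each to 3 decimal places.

P(flaky test harness | test failure) ≈ 0.913; P(flaky test harness | test failure, genuine code bug) ≈ 0.584

P(test failure) = 0.03×0.51×0.96 + 0.54×0.51×0.04 + 0.54×0.49×0.96 + 0.79×0.49×0.04 = 0.014688 + 0.011016 + 0.254016 + 0.015484 = 0.295204
Of this, 0.269500 comes from 0.254016 + 0.015484 (the flaky test harness=true cases).
So P(flaky test harness | test failure) = 0.269500/0.295204 ≈ 0.913.

With the extra evidence:
Sum P(test failure|·) weighted by the priors over both values of flaky test harness:
  P(test failure | genuine code bug) = 0.54*0.51 + 0.79*0.49
        = 0.275400 + 0.387100 = 0.662500
Configurations with flaky test harness contribute 0.387100, so
  P(flaky test harness | test failure, genuine code bug) = 0.387100 / 0.662500 ≈ 0.584
— genuine code bug explains away the evidence for flaky test harness.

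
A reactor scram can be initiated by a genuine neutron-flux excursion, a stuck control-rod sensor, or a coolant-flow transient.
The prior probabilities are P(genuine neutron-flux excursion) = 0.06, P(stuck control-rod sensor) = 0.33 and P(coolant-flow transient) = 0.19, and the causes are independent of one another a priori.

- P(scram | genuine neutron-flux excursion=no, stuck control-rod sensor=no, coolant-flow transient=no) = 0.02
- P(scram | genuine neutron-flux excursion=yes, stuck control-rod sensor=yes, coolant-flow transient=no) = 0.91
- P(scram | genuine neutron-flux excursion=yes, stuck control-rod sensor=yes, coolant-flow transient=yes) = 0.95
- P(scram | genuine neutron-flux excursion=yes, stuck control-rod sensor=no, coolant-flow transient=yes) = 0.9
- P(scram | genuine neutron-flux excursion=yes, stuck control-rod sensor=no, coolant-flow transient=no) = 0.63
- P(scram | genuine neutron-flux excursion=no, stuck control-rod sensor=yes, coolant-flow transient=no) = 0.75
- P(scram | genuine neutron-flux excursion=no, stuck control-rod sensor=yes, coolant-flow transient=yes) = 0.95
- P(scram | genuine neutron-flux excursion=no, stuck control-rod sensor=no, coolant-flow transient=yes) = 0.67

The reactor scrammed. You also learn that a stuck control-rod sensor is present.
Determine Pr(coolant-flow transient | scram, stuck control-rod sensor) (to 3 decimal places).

Pr(coolant-flow transient | scram, stuck control-rod sensor) ≈ 0.227

Numerator (weight on configurations with coolant-flow transient): 0.169670 + 0.010830 = 0.180500
Normalizer over all consistent configurations: 0.75·0.94·0.81 + 0.95·0.94·0.19 + 0.91·0.06·0.81 + 0.95·0.06·0.19 = 0.795776
P(coolant-flow transient | scram, stuck control-rod sensor) = 0.180500/0.795776 ≈ 0.227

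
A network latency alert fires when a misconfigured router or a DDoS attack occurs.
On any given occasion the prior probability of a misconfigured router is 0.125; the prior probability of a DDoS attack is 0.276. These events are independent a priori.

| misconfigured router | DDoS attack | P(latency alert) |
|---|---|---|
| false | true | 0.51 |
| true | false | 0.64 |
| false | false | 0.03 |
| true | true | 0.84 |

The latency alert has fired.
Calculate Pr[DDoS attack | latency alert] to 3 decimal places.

Weight on DDoS attack=true, given the evidence: 0.123165 + 0.028980 = 0.152145
Denominator P(latency alert): 0.03×0.875×0.724 + 0.51×0.875×0.276 + 0.64×0.125×0.724 + 0.84×0.125×0.276 = 0.229070
P(DDoS attack | latency alert) = 0.152145/0.229070 ≈ 0.664

Pr[DDoS attack | latency alert] ≈ 0.664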